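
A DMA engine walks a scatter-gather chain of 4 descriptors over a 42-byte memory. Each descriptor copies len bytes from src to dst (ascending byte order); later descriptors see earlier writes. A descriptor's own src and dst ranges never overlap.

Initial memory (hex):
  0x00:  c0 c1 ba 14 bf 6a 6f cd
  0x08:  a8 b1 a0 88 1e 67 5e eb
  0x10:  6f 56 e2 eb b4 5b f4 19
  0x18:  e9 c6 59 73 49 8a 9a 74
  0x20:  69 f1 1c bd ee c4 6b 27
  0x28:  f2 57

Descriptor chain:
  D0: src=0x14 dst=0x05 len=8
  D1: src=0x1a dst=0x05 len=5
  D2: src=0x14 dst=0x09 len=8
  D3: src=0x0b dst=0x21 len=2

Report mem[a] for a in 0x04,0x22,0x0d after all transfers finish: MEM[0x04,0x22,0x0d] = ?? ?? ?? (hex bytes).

MEM[0x04,0x22,0x0d] = bf 19 e9

[0] 0x14->0x05 len=8 : b4 5b f4 19 e9 c6 59 73
[1] 0x1a->0x05 len=5 : 59 73 49 8a 9a
[2] 0x14->0x09 len=8 : b4 5b f4 19 e9 c6 59 73
[3] 0x0b->0x21 len=2 : f4 19
query mem[0x04]=0xbf, mem[0x22]=0x19, mem[0x0d]=0xe9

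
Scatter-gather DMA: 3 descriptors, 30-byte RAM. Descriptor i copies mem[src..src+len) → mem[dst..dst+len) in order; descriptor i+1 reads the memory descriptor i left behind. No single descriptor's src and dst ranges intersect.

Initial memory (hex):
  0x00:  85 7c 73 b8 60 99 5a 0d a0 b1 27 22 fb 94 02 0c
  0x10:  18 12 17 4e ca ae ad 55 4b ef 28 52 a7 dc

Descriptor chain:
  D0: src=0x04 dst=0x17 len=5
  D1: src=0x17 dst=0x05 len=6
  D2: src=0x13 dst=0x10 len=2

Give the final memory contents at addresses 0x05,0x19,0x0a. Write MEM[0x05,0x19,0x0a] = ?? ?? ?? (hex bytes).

D0: mem[0x17..0x1b] <- [60 99 5a 0d a0]
D1: mem[0x05..0x0a] <- [60 99 5a 0d a0 a7]
D2: mem[0x10..0x11] <- [4e ca]
query mem[0x05]=0x60, mem[0x19]=0x5a, mem[0x0a]=0xa7

MEM[0x05,0x19,0x0a] = 60 5a a7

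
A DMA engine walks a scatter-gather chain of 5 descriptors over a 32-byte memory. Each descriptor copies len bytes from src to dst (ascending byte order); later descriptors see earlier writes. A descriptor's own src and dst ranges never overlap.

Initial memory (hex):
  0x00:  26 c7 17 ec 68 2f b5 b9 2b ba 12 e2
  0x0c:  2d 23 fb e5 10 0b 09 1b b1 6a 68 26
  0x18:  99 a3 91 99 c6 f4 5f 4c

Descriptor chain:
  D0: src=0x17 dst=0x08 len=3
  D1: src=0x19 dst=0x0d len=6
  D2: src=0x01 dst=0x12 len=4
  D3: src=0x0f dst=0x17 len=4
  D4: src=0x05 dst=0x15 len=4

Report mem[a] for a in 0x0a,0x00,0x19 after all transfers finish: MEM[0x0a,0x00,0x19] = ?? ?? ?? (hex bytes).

  after D0: wrote 3B at 0x08 = 2699a3
  after D1: wrote 6B at 0x0d = a39199c6f45f
  after D2: wrote 4B at 0x12 = c717ec68
  after D3: wrote 4B at 0x17 = 99c6f4c7
  after D4: wrote 4B at 0x15 = 2fb5b926
query mem[0x0a]=0xa3, mem[0x00]=0x26, mem[0x19]=0xf4

MEM[0x0a,0x00,0x19] = a3 26 f4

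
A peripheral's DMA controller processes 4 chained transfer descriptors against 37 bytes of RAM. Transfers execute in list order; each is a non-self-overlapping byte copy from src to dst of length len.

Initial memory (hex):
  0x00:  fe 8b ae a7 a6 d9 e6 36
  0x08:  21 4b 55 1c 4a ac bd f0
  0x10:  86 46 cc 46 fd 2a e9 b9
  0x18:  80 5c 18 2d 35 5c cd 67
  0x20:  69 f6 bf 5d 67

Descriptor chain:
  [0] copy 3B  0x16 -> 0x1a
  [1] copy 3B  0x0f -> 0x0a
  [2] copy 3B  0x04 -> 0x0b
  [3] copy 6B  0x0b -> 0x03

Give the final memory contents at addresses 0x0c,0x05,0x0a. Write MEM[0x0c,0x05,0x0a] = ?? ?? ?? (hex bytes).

#0 dst[0x1a+3] := {0xe9,0xb9,0x80}
#1 dst[0x0a+3] := {0xf0,0x86,0x46}
#2 dst[0x0b+3] := {0xa6,0xd9,0xe6}
#3 dst[0x03+6] := {0xa6,0xd9,0xe6,0xbd,0xf0,0x86}
query mem[0x0c]=0xd9, mem[0x05]=0xe6, mem[0x0a]=0xf0

MEM[0x0c,0x05,0x0a] = d9 e6 f0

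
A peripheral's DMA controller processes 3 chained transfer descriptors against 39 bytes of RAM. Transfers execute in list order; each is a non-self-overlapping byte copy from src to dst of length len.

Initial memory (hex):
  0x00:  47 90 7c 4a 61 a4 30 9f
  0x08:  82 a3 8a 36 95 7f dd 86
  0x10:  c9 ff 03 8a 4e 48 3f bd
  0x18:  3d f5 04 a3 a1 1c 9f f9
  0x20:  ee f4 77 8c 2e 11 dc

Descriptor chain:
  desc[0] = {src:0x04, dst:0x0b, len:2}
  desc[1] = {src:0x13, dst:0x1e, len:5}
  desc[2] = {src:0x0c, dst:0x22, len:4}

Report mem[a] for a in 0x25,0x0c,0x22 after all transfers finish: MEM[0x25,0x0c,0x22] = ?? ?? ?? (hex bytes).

MEM[0x25,0x0c,0x22] = 86 a4 a4

D0: mem[0x0b..0x0c] <- [61 a4]
D1: mem[0x1e..0x22] <- [8a 4e 48 3f bd]
D2: mem[0x22..0x25] <- [a4 7f dd 86]
query mem[0x25]=0x86, mem[0x0c]=0xa4, mem[0x22]=0xa4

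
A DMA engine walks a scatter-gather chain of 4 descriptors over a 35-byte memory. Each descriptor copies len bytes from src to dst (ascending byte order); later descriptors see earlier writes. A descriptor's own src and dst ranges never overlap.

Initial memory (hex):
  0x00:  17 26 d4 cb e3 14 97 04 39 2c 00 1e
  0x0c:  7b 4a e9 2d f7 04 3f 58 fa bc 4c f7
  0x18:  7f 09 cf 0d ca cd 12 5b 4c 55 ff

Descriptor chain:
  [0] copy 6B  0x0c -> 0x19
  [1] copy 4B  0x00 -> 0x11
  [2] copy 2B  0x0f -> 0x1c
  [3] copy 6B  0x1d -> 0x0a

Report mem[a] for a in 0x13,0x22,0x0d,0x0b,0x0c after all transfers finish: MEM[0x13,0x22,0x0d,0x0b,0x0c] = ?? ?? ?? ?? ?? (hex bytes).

[0] 0x0c->0x19 len=6 : 7b 4a e9 2d f7 04
[1] 0x00->0x11 len=4 : 17 26 d4 cb
[2] 0x0f->0x1c len=2 : 2d f7
[3] 0x1d->0x0a len=6 : f7 04 5b 4c 55 ff
query mem[0x13]=0xd4, mem[0x22]=0xff, mem[0x0d]=0x4c, mem[0x0b]=0x04, mem[0x0c]=0x5b

MEM[0x13,0x22,0x0d,0x0b,0x0c] = d4 ff 4c 04 5b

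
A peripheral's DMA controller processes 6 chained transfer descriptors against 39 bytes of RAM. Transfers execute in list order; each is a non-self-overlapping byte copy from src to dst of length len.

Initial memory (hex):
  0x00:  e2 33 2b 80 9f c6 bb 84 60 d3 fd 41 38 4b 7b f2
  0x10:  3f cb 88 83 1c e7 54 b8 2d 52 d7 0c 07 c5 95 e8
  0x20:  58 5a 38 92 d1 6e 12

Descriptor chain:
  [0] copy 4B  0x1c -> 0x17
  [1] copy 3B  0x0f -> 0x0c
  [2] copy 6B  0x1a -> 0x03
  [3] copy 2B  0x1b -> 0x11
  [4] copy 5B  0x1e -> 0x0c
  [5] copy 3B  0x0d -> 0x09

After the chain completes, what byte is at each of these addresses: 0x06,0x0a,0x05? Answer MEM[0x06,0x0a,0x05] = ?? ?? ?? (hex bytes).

MEM[0x06,0x0a,0x05] = c5 58 07

  after D0: wrote 4B at 0x17 = 07c595e8
  after D1: wrote 3B at 0x0c = f23fcb
  after D2: wrote 6B at 0x03 = e80c07c595e8
  after D3: wrote 2B at 0x11 = 0c07
  after D4: wrote 5B at 0x0c = 95e8585a38
  after D5: wrote 3B at 0x09 = e8585a
query mem[0x06]=0xc5, mem[0x0a]=0x58, mem[0x05]=0x07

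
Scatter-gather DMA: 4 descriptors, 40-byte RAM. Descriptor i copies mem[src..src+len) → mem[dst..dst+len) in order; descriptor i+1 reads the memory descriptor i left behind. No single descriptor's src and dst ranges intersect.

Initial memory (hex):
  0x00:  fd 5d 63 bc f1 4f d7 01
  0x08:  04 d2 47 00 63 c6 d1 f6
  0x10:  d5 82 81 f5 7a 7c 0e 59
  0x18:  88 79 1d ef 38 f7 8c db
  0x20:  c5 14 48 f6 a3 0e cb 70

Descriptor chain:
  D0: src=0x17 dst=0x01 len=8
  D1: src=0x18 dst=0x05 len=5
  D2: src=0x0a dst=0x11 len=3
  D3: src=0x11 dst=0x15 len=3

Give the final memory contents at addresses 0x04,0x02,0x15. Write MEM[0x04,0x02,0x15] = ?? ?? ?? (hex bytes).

MEM[0x04,0x02,0x15] = 1d 88 47

D0: mem[0x01..0x08] <- [59 88 79 1d ef 38 f7 8c]
D1: mem[0x05..0x09] <- [88 79 1d ef 38]
D2: mem[0x11..0x13] <- [47 00 63]
D3: mem[0x15..0x17] <- [47 00 63]
query mem[0x04]=0x1d, mem[0x02]=0x88, mem[0x15]=0x47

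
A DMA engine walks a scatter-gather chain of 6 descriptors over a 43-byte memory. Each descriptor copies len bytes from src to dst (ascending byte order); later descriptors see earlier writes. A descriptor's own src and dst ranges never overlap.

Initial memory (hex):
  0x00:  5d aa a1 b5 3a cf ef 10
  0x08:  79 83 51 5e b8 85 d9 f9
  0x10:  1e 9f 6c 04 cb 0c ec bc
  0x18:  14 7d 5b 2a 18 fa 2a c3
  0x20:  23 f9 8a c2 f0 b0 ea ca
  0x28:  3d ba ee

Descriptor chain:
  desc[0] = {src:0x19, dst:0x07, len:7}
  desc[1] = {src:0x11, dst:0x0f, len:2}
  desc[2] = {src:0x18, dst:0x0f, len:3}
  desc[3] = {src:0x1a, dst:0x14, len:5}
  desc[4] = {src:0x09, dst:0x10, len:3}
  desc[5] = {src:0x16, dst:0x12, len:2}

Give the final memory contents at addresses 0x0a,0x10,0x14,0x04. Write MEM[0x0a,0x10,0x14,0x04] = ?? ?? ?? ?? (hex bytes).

  after D0: wrote 7B at 0x07 = 7d5b2a18fa2ac3
  after D1: wrote 2B at 0x0f = 9f6c
  after D2: wrote 3B at 0x0f = 147d5b
  after D3: wrote 5B at 0x14 = 5b2a18fa2a
  after D4: wrote 3B at 0x10 = 2a18fa
  after D5: wrote 2B at 0x12 = 18fa
query mem[0x0a]=0x18, mem[0x10]=0x2a, mem[0x14]=0x5b, mem[0x04]=0x3a

MEM[0x0a,0x10,0x14,0x04] = 18 2a 5b 3a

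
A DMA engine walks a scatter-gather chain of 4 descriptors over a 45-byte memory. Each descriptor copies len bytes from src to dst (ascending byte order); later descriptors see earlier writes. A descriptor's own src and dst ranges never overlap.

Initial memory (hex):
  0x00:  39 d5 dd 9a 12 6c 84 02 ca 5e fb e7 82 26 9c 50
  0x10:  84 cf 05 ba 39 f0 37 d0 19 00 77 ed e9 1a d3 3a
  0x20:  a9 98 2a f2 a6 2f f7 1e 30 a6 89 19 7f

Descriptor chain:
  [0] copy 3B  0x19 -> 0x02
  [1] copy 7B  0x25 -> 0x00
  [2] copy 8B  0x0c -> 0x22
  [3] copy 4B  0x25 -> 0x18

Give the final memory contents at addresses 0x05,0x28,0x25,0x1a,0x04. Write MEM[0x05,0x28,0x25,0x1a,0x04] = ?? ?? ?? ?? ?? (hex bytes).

[0] 0x19->0x02 len=3 : 00 77 ed
[1] 0x25->0x00 len=7 : 2f f7 1e 30 a6 89 19
[2] 0x0c->0x22 len=8 : 82 26 9c 50 84 cf 05 ba
[3] 0x25->0x18 len=4 : 50 84 cf 05
query mem[0x05]=0x89, mem[0x28]=0x05, mem[0x25]=0x50, mem[0x1a]=0xcf, mem[0x04]=0xa6

MEM[0x05,0x28,0x25,0x1a,0x04] = 89 05 50 cf a6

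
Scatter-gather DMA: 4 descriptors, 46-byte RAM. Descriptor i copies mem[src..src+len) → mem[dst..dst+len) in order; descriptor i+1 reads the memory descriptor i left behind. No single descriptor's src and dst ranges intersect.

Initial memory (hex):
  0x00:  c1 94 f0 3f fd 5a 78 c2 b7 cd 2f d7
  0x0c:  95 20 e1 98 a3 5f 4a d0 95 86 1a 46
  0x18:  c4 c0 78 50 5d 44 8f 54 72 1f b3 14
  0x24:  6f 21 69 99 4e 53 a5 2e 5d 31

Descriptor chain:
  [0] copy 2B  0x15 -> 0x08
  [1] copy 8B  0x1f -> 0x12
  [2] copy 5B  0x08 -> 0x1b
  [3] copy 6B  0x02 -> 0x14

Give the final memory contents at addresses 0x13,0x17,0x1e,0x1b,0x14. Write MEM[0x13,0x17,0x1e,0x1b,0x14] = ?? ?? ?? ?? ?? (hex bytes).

[0] 0x15->0x08 len=2 : 86 1a
[1] 0x1f->0x12 len=8 : 54 72 1f b3 14 6f 21 69
[2] 0x08->0x1b len=5 : 86 1a 2f d7 95
[3] 0x02->0x14 len=6 : f0 3f fd 5a 78 c2
query mem[0x13]=0x72, mem[0x17]=0x5a, mem[0x1e]=0xd7, mem[0x1b]=0x86, mem[0x14]=0xf0

MEM[0x13,0x17,0x1e,0x1b,0x14] = 72 5a d7 86 f0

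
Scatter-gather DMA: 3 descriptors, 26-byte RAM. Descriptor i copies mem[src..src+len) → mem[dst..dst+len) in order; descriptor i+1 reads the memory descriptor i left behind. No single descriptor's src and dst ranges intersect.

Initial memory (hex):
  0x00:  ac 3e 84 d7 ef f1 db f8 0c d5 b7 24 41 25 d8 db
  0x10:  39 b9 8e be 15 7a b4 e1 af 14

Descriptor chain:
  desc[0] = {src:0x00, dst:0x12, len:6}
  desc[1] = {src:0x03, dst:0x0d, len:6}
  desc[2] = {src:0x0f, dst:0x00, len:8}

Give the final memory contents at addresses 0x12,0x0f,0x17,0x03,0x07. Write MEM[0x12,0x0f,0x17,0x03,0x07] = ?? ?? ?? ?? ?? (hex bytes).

MEM[0x12,0x0f,0x17,0x03,0x07] = 0c f1 f1 0c ef

#0 dst[0x12+6] := {0xac,0x3e,0x84,0xd7,0xef,0xf1}
#1 dst[0x0d+6] := {0xd7,0xef,0xf1,0xdb,0xf8,0x0c}
#2 dst[0x00+8] := {0xf1,0xdb,0xf8,0x0c,0x3e,0x84,0xd7,0xef}
query mem[0x12]=0x0c, mem[0x0f]=0xf1, mem[0x17]=0xf1, mem[0x03]=0x0c, mem[0x07]=0xef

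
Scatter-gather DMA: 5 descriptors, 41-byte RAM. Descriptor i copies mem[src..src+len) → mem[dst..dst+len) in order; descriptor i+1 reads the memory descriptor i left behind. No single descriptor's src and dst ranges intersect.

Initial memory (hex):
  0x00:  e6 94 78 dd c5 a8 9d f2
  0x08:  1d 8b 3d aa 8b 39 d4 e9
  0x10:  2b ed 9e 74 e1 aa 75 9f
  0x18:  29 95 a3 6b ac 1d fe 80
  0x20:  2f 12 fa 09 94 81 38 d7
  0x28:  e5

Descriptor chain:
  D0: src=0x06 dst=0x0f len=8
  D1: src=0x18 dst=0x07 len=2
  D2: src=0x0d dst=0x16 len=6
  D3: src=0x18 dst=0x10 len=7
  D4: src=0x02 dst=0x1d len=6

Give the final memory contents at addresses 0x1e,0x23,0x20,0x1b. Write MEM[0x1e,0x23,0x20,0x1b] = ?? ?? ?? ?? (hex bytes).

MEM[0x1e,0x23,0x20,0x1b] = dd 09 a8 8b

[0] 0x06->0x0f len=8 : 9d f2 1d 8b 3d aa 8b 39
[1] 0x18->0x07 len=2 : 29 95
[2] 0x0d->0x16 len=6 : 39 d4 9d f2 1d 8b
[3] 0x18->0x10 len=7 : 9d f2 1d 8b ac 1d fe
[4] 0x02->0x1d len=6 : 78 dd c5 a8 9d 29
query mem[0x1e]=0xdd, mem[0x23]=0x09, mem[0x20]=0xa8, mem[0x1b]=0x8b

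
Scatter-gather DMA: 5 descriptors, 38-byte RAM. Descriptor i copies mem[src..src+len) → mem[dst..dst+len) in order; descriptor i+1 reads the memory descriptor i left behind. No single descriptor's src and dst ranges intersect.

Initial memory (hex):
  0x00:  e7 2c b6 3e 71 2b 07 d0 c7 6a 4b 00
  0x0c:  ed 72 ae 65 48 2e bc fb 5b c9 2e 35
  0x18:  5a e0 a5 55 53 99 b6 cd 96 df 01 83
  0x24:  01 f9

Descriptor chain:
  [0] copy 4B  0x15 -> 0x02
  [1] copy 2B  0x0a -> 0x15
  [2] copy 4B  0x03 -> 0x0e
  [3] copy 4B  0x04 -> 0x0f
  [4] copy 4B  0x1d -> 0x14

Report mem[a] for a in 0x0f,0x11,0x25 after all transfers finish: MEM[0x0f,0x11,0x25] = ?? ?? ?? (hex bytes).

MEM[0x0f,0x11,0x25] = 35 07 f9

D0: mem[0x02..0x05] <- [c9 2e 35 5a]
D1: mem[0x15..0x16] <- [4b 00]
D2: mem[0x0e..0x11] <- [2e 35 5a 07]
D3: mem[0x0f..0x12] <- [35 5a 07 d0]
D4: mem[0x14..0x17] <- [99 b6 cd 96]
query mem[0x0f]=0x35, mem[0x11]=0x07, mem[0x25]=0xf9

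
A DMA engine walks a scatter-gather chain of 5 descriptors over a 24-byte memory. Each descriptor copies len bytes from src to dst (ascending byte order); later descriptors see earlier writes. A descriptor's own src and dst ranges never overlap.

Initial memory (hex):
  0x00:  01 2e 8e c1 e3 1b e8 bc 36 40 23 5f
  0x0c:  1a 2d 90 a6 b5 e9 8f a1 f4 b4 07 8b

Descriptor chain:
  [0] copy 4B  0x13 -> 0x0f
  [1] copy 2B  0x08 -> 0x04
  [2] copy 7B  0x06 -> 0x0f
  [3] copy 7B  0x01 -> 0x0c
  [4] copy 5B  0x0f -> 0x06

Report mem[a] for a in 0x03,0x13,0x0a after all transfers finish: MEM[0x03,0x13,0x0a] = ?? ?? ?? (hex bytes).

#0 dst[0x0f+4] := {0xa1,0xf4,0xb4,0x07}
#1 dst[0x04+2] := {0x36,0x40}
#2 dst[0x0f+7] := {0xe8,0xbc,0x36,0x40,0x23,0x5f,0x1a}
#3 dst[0x0c+7] := {0x2e,0x8e,0xc1,0x36,0x40,0xe8,0xbc}
#4 dst[0x06+5] := {0x36,0x40,0xe8,0xbc,0x23}
query mem[0x03]=0xc1, mem[0x13]=0x23, mem[0x0a]=0x23

MEM[0x03,0x13,0x0a] = c1 23 23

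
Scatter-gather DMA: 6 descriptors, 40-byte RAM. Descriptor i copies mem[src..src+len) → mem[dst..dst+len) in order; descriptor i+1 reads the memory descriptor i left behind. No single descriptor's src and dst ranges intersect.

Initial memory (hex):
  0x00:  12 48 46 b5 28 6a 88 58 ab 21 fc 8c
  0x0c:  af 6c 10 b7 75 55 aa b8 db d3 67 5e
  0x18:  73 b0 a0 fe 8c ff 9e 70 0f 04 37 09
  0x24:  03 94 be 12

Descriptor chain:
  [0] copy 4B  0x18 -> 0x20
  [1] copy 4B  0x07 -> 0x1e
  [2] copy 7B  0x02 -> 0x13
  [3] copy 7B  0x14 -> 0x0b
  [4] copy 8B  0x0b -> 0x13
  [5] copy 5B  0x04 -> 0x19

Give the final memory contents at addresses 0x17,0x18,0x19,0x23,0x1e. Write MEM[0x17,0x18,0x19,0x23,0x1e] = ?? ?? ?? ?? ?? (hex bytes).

MEM[0x17,0x18,0x19,0x23,0x1e] = 58 ab 28 fe 58

[0] 0x18->0x20 len=4 : 73 b0 a0 fe
[1] 0x07->0x1e len=4 : 58 ab 21 fc
[2] 0x02->0x13 len=7 : 46 b5 28 6a 88 58 ab
[3] 0x14->0x0b len=7 : b5 28 6a 88 58 ab a0
[4] 0x0b->0x13 len=8 : b5 28 6a 88 58 ab a0 aa
[5] 0x04->0x19 len=5 : 28 6a 88 58 ab
query mem[0x17]=0x58, mem[0x18]=0xab, mem[0x19]=0x28, mem[0x23]=0xfe, mem[0x1e]=0x58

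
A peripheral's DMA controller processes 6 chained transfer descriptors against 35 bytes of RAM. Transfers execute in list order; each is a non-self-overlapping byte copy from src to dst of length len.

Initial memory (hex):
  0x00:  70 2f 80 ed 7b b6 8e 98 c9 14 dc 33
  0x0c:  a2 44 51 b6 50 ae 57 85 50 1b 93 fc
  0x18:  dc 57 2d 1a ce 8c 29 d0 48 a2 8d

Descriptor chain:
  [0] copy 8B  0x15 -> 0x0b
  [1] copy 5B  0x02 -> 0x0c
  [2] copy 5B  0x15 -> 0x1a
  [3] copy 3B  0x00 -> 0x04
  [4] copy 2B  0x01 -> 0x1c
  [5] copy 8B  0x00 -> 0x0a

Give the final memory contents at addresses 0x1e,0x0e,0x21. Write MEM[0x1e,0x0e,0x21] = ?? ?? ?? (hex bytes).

[0] 0x15->0x0b len=8 : 1b 93 fc dc 57 2d 1a ce
[1] 0x02->0x0c len=5 : 80 ed 7b b6 8e
[2] 0x15->0x1a len=5 : 1b 93 fc dc 57
[3] 0x00->0x04 len=3 : 70 2f 80
[4] 0x01->0x1c len=2 : 2f 80
[5] 0x00->0x0a len=8 : 70 2f 80 ed 70 2f 80 98
query mem[0x1e]=0x57, mem[0x0e]=0x70, mem[0x21]=0xa2

MEM[0x1e,0x0e,0x21] = 57 70 a2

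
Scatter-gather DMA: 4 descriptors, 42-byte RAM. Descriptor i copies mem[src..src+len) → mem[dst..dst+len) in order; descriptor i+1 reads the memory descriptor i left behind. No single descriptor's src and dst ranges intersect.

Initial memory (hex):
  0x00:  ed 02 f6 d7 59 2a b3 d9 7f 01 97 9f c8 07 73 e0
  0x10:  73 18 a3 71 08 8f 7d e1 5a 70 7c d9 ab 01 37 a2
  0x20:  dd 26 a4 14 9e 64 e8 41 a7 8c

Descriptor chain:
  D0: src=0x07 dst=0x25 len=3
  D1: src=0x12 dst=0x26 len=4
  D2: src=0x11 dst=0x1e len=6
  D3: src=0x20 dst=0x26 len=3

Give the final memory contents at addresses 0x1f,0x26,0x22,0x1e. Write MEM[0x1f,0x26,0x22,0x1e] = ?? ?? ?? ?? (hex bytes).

MEM[0x1f,0x26,0x22,0x1e] = a3 71 8f 18

#0 dst[0x25+3] := {0xd9,0x7f,0x01}
#1 dst[0x26+4] := {0xa3,0x71,0x08,0x8f}
#2 dst[0x1e+6] := {0x18,0xa3,0x71,0x08,0x8f,0x7d}
#3 dst[0x26+3] := {0x71,0x08,0x8f}
query mem[0x1f]=0xa3, mem[0x26]=0x71, mem[0x22]=0x8f, mem[0x1e]=0x18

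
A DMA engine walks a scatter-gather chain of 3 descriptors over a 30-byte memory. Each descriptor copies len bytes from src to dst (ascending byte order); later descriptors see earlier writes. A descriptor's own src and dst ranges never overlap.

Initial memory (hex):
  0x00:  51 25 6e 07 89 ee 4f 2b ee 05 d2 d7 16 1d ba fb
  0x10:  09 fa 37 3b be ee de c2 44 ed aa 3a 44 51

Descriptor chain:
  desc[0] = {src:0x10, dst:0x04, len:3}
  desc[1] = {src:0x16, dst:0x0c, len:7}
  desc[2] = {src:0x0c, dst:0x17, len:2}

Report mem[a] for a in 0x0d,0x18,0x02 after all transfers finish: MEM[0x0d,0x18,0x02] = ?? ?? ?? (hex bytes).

MEM[0x0d,0x18,0x02] = c2 c2 6e

D0: mem[0x04..0x06] <- [09 fa 37]
D1: mem[0x0c..0x12] <- [de c2 44 ed aa 3a 44]
D2: mem[0x17..0x18] <- [de c2]
query mem[0x0d]=0xc2, mem[0x18]=0xc2, mem[0x02]=0x6e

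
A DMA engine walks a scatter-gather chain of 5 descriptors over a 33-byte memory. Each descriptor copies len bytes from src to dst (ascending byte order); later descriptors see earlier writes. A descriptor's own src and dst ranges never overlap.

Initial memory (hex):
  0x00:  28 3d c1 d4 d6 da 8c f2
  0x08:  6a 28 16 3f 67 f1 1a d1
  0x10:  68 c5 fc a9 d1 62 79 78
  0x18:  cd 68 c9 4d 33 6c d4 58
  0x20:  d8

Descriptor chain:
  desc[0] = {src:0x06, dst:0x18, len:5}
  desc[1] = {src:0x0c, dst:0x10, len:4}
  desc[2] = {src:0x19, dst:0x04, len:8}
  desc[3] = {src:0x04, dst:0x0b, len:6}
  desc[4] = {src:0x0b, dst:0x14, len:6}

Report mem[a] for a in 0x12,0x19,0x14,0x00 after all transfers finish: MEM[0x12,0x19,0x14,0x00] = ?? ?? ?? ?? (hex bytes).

MEM[0x12,0x19,0x14,0x00] = 1a d4 f2 28

  after D0: wrote 5B at 0x18 = 8cf26a2816
  after D1: wrote 4B at 0x10 = 67f11ad1
  after D2: wrote 8B at 0x04 = f26a28166cd458d8
  after D3: wrote 6B at 0x0b = f26a28166cd4
  after D4: wrote 6B at 0x14 = f26a28166cd4
query mem[0x12]=0x1a, mem[0x19]=0xd4, mem[0x14]=0xf2, mem[0x00]=0x28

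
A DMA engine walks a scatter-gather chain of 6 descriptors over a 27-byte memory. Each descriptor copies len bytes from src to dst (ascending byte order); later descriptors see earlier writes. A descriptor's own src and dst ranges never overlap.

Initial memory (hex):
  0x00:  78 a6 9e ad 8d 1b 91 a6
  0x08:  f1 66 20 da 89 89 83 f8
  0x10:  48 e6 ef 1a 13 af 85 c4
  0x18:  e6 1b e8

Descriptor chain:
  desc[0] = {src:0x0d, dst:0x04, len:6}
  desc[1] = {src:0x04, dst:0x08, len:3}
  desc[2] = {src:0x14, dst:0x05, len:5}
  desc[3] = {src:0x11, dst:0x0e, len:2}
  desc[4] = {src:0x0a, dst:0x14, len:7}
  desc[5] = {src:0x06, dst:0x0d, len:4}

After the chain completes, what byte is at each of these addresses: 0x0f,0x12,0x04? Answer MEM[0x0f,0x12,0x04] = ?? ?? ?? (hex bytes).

D0: mem[0x04..0x09] <- [89 83 f8 48 e6 ef]
D1: mem[0x08..0x0a] <- [89 83 f8]
D2: mem[0x05..0x09] <- [13 af 85 c4 e6]
D3: mem[0x0e..0x0f] <- [e6 ef]
D4: mem[0x14..0x1a] <- [f8 da 89 89 e6 ef 48]
D5: mem[0x0d..0x10] <- [af 85 c4 e6]
query mem[0x0f]=0xc4, mem[0x12]=0xef, mem[0x04]=0x89

MEM[0x0f,0x12,0x04] = c4 ef 89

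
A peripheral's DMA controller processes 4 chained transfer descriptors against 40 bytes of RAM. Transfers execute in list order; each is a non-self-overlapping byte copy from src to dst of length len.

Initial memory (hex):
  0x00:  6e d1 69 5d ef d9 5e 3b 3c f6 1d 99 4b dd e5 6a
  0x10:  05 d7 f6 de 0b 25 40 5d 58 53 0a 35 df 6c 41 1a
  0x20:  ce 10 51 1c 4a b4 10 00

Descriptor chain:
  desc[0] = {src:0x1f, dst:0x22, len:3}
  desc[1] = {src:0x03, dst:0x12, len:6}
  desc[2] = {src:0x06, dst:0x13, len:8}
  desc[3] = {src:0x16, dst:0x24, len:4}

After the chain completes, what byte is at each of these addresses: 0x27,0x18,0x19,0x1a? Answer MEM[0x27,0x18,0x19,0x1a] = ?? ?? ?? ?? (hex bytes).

[0] 0x1f->0x22 len=3 : 1a ce 10
[1] 0x03->0x12 len=6 : 5d ef d9 5e 3b 3c
[2] 0x06->0x13 len=8 : 5e 3b 3c f6 1d 99 4b dd
[3] 0x16->0x24 len=4 : f6 1d 99 4b
query mem[0x27]=0x4b, mem[0x18]=0x99, mem[0x19]=0x4b, mem[0x1a]=0xdd

MEM[0x27,0x18,0x19,0x1a] = 4b 99 4b dd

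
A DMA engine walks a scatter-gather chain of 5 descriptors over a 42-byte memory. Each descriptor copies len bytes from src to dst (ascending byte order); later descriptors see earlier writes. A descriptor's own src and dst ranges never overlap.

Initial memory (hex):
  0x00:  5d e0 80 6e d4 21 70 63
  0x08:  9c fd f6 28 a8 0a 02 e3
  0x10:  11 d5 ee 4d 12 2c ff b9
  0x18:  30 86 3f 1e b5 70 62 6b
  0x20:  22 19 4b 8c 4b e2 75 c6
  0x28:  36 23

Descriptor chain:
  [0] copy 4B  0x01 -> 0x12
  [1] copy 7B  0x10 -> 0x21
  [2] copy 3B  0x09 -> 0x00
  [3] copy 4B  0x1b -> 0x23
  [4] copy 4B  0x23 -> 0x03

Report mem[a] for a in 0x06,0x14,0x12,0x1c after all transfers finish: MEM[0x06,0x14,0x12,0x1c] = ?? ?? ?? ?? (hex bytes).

MEM[0x06,0x14,0x12,0x1c] = 62 6e e0 b5

#0 dst[0x12+4] := {0xe0,0x80,0x6e,0xd4}
#1 dst[0x21+7] := {0x11,0xd5,0xe0,0x80,0x6e,0xd4,0xff}
#2 dst[0x00+3] := {0xfd,0xf6,0x28}
#3 dst[0x23+4] := {0x1e,0xb5,0x70,0x62}
#4 dst[0x03+4] := {0x1e,0xb5,0x70,0x62}
query mem[0x06]=0x62, mem[0x14]=0x6e, mem[0x12]=0xe0, mem[0x1c]=0xb5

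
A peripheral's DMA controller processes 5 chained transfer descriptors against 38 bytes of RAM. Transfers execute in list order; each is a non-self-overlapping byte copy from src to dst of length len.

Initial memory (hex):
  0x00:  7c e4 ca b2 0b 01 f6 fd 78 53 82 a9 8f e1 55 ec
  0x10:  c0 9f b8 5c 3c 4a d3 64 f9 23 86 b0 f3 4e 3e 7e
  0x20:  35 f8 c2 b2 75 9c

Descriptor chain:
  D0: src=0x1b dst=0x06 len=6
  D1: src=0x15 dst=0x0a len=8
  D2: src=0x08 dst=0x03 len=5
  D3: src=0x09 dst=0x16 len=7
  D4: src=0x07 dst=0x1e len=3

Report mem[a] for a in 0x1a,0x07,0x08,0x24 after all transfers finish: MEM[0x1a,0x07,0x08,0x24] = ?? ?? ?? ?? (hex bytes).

MEM[0x1a,0x07,0x08,0x24] = f9 64 4e 75

[0] 0x1b->0x06 len=6 : b0 f3 4e 3e 7e 35
[1] 0x15->0x0a len=8 : 4a d3 64 f9 23 86 b0 f3
[2] 0x08->0x03 len=5 : 4e 3e 4a d3 64
[3] 0x09->0x16 len=7 : 3e 4a d3 64 f9 23 86
[4] 0x07->0x1e len=3 : 64 4e 3e
query mem[0x1a]=0xf9, mem[0x07]=0x64, mem[0x08]=0x4e, mem[0x24]=0x75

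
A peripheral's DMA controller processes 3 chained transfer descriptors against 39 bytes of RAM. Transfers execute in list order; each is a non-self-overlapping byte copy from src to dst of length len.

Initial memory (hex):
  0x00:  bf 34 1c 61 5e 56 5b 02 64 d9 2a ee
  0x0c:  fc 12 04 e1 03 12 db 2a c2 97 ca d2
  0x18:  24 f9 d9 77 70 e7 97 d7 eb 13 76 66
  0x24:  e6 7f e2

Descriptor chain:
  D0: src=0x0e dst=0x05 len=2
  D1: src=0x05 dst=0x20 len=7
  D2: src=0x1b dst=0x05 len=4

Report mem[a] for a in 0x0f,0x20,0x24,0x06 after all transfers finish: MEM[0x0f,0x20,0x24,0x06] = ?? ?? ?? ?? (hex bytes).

#0 dst[0x05+2] := {0x04,0xe1}
#1 dst[0x20+7] := {0x04,0xe1,0x02,0x64,0xd9,0x2a,0xee}
#2 dst[0x05+4] := {0x77,0x70,0xe7,0x97}
query mem[0x0f]=0xe1, mem[0x20]=0x04, mem[0x24]=0xd9, mem[0x06]=0x70

MEM[0x0f,0x20,0x24,0x06] = e1 04 d9 70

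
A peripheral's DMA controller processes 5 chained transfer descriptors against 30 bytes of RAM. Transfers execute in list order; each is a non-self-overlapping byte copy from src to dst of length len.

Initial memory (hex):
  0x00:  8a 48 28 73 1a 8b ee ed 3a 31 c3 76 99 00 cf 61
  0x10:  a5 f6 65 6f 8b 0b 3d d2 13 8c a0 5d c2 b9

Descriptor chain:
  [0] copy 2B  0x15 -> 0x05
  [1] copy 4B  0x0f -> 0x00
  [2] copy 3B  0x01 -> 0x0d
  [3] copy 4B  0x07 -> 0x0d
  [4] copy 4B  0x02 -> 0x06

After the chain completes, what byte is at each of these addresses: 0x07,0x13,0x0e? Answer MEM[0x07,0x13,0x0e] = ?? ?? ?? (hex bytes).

MEM[0x07,0x13,0x0e] = 65 6f 3a

#0 dst[0x05+2] := {0x0b,0x3d}
#1 dst[0x00+4] := {0x61,0xa5,0xf6,0x65}
#2 dst[0x0d+3] := {0xa5,0xf6,0x65}
#3 dst[0x0d+4] := {0xed,0x3a,0x31,0xc3}
#4 dst[0x06+4] := {0xf6,0x65,0x1a,0x0b}
query mem[0x07]=0x65, mem[0x13]=0x6f, mem[0x0e]=0x3a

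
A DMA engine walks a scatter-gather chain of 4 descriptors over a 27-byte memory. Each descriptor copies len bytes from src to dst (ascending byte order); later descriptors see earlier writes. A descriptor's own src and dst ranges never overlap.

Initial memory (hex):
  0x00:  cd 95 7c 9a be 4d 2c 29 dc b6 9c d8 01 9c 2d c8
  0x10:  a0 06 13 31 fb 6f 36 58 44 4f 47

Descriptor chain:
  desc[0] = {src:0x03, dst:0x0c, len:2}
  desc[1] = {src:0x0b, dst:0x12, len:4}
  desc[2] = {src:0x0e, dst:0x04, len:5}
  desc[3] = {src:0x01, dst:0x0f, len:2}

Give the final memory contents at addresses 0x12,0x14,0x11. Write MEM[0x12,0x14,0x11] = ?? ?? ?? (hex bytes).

[0] 0x03->0x0c len=2 : 9a be
[1] 0x0b->0x12 len=4 : d8 9a be 2d
[2] 0x0e->0x04 len=5 : 2d c8 a0 06 d8
[3] 0x01->0x0f len=2 : 95 7c
query mem[0x12]=0xd8, mem[0x14]=0xbe, mem[0x11]=0x06

MEM[0x12,0x14,0x11] = d8 be 06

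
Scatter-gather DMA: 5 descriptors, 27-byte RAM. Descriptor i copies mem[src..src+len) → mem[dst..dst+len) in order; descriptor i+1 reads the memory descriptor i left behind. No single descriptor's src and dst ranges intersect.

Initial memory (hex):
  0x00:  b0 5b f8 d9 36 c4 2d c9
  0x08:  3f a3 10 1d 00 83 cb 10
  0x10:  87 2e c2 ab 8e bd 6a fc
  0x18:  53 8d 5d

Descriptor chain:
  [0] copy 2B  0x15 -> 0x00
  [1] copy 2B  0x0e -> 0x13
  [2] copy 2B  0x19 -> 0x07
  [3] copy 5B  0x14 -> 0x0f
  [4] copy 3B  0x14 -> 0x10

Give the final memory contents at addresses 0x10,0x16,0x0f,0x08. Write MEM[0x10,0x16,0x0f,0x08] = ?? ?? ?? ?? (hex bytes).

  after D0: wrote 2B at 0x00 = bd6a
  after D1: wrote 2B at 0x13 = cb10
  after D2: wrote 2B at 0x07 = 8d5d
  after D3: wrote 5B at 0x0f = 10bd6afc53
  after D4: wrote 3B at 0x10 = 10bd6a
query mem[0x10]=0x10, mem[0x16]=0x6a, mem[0x0f]=0x10, mem[0x08]=0x5d

MEM[0x10,0x16,0x0f,0x08] = 10 6a 10 5d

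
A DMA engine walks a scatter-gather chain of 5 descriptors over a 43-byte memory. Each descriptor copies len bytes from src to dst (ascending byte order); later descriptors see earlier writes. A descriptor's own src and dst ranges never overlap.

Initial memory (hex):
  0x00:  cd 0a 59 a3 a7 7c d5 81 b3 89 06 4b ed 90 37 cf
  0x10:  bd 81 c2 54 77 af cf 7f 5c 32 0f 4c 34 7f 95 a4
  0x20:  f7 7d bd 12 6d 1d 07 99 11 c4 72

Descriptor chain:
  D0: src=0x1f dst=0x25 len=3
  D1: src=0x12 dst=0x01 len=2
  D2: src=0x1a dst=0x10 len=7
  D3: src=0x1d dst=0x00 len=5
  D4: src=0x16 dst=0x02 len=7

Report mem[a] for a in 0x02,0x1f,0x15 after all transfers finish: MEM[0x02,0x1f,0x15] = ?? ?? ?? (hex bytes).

  after D0: wrote 3B at 0x25 = a4f77d
  after D1: wrote 2B at 0x01 = c254
  after D2: wrote 7B at 0x10 = 0f4c347f95a4f7
  after D3: wrote 5B at 0x00 = 7f95a4f77d
  after D4: wrote 7B at 0x02 = f77f5c320f4c34
query mem[0x02]=0xf7, mem[0x1f]=0xa4, mem[0x15]=0xa4

MEM[0x02,0x1f,0x15] = f7 a4 a4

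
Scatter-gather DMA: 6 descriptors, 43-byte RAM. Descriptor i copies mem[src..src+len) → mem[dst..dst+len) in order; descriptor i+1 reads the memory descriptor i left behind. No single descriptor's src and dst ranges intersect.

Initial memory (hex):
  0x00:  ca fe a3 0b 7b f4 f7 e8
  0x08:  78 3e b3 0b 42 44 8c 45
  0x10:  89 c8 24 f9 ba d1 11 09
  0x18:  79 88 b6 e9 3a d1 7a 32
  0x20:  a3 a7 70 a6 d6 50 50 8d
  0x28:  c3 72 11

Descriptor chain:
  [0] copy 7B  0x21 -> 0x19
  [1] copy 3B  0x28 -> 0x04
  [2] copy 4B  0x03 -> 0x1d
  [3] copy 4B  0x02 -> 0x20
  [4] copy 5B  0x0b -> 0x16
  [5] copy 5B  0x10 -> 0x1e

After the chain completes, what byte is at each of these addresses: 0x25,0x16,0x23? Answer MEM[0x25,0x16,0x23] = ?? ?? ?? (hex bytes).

D0: mem[0x19..0x1f] <- [a7 70 a6 d6 50 50 8d]
D1: mem[0x04..0x06] <- [c3 72 11]
D2: mem[0x1d..0x20] <- [0b c3 72 11]
D3: mem[0x20..0x23] <- [a3 0b c3 72]
D4: mem[0x16..0x1a] <- [0b 42 44 8c 45]
D5: mem[0x1e..0x22] <- [89 c8 24 f9 ba]
query mem[0x25]=0x50, mem[0x16]=0x0b, mem[0x23]=0x72

MEM[0x25,0x16,0x23] = 50 0b 72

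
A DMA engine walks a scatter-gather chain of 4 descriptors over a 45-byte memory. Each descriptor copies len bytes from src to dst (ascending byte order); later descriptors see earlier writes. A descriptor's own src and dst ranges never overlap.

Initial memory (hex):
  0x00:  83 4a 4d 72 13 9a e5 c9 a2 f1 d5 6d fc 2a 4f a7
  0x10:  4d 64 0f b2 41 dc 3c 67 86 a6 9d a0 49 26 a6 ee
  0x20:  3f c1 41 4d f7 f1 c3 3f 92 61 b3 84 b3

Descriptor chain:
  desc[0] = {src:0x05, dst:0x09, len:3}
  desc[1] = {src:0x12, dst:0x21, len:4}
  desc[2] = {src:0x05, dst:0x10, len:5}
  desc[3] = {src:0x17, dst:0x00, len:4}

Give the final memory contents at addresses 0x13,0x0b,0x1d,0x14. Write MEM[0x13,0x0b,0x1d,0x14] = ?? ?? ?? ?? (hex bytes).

  after D0: wrote 3B at 0x09 = 9ae5c9
  after D1: wrote 4B at 0x21 = 0fb241dc
  after D2: wrote 5B at 0x10 = 9ae5c9a29a
  after D3: wrote 4B at 0x00 = 6786a69d
query mem[0x13]=0xa2, mem[0x0b]=0xc9, mem[0x1d]=0x26, mem[0x14]=0x9a

MEM[0x13,0x0b,0x1d,0x14] = a2 c9 26 9a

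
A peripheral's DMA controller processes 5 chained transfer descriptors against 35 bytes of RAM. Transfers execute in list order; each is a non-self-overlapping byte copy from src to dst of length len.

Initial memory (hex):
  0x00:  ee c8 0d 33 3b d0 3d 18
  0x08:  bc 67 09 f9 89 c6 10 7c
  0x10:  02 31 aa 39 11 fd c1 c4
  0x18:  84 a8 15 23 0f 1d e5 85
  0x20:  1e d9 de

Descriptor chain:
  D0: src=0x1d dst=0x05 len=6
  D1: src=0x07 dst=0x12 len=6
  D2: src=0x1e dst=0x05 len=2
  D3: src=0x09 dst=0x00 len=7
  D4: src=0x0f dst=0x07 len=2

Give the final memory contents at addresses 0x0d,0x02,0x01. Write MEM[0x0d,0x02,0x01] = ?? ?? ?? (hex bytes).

MEM[0x0d,0x02,0x01] = c6 f9 de

[0] 0x1d->0x05 len=6 : 1d e5 85 1e d9 de
[1] 0x07->0x12 len=6 : 85 1e d9 de f9 89
[2] 0x1e->0x05 len=2 : e5 85
[3] 0x09->0x00 len=7 : d9 de f9 89 c6 10 7c
[4] 0x0f->0x07 len=2 : 7c 02
query mem[0x0d]=0xc6, mem[0x02]=0xf9, mem[0x01]=0xde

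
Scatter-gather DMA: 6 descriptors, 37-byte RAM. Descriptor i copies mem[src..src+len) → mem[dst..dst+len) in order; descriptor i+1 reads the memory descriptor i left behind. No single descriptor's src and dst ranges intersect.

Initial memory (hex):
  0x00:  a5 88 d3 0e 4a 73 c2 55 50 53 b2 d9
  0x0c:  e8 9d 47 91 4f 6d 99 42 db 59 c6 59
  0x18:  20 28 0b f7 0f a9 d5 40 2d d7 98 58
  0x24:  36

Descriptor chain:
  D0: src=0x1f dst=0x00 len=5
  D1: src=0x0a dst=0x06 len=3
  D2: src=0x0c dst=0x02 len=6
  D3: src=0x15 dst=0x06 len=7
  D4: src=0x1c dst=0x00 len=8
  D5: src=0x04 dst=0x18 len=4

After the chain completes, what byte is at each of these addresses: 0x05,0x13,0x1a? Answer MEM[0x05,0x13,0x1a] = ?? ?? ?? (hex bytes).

MEM[0x05,0x13,0x1a] = d7 42 98

[0] 0x1f->0x00 len=5 : 40 2d d7 98 58
[1] 0x0a->0x06 len=3 : b2 d9 e8
[2] 0x0c->0x02 len=6 : e8 9d 47 91 4f 6d
[3] 0x15->0x06 len=7 : 59 c6 59 20 28 0b f7
[4] 0x1c->0x00 len=8 : 0f a9 d5 40 2d d7 98 58
[5] 0x04->0x18 len=4 : 2d d7 98 58
query mem[0x05]=0xd7, mem[0x13]=0x42, mem[0x1a]=0x98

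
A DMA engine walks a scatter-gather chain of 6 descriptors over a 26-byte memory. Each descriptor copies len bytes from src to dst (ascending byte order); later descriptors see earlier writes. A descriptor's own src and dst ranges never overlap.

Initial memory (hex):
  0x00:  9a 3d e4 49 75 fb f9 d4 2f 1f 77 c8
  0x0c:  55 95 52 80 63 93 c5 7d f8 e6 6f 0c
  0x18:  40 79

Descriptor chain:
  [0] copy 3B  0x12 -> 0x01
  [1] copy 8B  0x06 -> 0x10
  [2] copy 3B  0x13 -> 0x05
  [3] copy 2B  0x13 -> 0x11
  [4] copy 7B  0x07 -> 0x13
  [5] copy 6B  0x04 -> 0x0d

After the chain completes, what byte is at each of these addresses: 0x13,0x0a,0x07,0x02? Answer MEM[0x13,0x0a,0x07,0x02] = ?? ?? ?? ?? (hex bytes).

[0] 0x12->0x01 len=3 : c5 7d f8
[1] 0x06->0x10 len=8 : f9 d4 2f 1f 77 c8 55 95
[2] 0x13->0x05 len=3 : 1f 77 c8
[3] 0x13->0x11 len=2 : 1f 77
[4] 0x07->0x13 len=7 : c8 2f 1f 77 c8 55 95
[5] 0x04->0x0d len=6 : 75 1f 77 c8 2f 1f
query mem[0x13]=0xc8, mem[0x0a]=0x77, mem[0x07]=0xc8, mem[0x02]=0x7d

MEM[0x13,0x0a,0x07,0x02] = c8 77 c8 7d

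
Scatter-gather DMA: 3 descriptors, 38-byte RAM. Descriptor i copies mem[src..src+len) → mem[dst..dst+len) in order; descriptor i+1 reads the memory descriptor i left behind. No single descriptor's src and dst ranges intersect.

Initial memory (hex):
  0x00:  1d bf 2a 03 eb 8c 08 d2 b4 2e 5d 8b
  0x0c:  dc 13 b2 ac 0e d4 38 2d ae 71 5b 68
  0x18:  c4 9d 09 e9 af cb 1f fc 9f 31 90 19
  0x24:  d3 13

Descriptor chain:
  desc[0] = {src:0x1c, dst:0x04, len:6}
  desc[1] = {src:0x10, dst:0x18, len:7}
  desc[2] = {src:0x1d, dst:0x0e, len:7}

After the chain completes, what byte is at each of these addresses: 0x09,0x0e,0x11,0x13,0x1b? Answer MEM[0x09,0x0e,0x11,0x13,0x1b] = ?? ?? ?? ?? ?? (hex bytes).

[0] 0x1c->0x04 len=6 : af cb 1f fc 9f 31
[1] 0x10->0x18 len=7 : 0e d4 38 2d ae 71 5b
[2] 0x1d->0x0e len=7 : 71 5b fc 9f 31 90 19
query mem[0x09]=0x31, mem[0x0e]=0x71, mem[0x11]=0x9f, mem[0x13]=0x90, mem[0x1b]=0x2d

MEM[0x09,0x0e,0x11,0x13,0x1b] = 31 71 9f 90 2d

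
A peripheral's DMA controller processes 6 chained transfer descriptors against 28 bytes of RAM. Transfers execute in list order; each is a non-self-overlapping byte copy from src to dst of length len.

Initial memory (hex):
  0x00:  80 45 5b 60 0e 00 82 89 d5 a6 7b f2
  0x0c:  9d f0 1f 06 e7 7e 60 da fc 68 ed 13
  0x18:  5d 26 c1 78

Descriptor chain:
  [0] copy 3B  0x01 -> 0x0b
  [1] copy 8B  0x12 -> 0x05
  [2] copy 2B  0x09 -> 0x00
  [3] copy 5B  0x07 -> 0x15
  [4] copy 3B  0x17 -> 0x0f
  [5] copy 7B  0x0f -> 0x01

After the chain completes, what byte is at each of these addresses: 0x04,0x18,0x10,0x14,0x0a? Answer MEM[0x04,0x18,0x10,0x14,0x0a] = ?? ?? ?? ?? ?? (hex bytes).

  after D0: wrote 3B at 0x0b = 455b60
  after D1: wrote 8B at 0x05 = 60dafc68ed135d26
  after D2: wrote 2B at 0x00 = ed13
  after D3: wrote 5B at 0x15 = fc68ed135d
  after D4: wrote 3B at 0x0f = ed135d
  after D5: wrote 7B at 0x01 = ed135d60dafcfc
query mem[0x04]=0x60, mem[0x18]=0x13, mem[0x10]=0x13, mem[0x14]=0xfc, mem[0x0a]=0x13

MEM[0x04,0x18,0x10,0x14,0x0a] = 60 13 13 fc 13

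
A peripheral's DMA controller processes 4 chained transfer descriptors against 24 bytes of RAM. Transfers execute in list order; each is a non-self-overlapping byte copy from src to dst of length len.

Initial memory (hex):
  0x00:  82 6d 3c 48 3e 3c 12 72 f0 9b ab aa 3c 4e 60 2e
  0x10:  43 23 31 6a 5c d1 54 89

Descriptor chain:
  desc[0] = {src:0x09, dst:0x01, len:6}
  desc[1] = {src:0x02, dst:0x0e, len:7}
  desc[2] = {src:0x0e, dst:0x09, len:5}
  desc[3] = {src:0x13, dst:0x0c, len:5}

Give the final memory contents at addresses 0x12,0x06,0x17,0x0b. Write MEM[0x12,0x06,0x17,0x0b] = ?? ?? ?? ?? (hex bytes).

D0: mem[0x01..0x06] <- [9b ab aa 3c 4e 60]
D1: mem[0x0e..0x14] <- [ab aa 3c 4e 60 72 f0]
D2: mem[0x09..0x0d] <- [ab aa 3c 4e 60]
D3: mem[0x0c..0x10] <- [72 f0 d1 54 89]
query mem[0x12]=0x60, mem[0x06]=0x60, mem[0x17]=0x89, mem[0x0b]=0x3c

MEM[0x12,0x06,0x17,0x0b] = 60 60 89 3c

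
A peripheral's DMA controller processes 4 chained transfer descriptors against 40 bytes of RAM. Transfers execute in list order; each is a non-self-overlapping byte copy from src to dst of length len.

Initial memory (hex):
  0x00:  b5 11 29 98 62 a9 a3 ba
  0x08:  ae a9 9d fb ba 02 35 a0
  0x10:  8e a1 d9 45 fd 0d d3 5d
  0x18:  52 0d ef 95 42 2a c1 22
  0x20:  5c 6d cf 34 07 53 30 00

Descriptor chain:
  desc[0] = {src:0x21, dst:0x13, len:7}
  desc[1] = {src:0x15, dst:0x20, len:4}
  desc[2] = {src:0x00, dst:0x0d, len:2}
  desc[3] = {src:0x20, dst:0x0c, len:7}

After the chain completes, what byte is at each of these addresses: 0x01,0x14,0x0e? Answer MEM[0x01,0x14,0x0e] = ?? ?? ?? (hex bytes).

[0] 0x21->0x13 len=7 : 6d cf 34 07 53 30 00
[1] 0x15->0x20 len=4 : 34 07 53 30
[2] 0x00->0x0d len=2 : b5 11
[3] 0x20->0x0c len=7 : 34 07 53 30 07 53 30
query mem[0x01]=0x11, mem[0x14]=0xcf, mem[0x0e]=0x53

MEM[0x01,0x14,0x0e] = 11 cf 53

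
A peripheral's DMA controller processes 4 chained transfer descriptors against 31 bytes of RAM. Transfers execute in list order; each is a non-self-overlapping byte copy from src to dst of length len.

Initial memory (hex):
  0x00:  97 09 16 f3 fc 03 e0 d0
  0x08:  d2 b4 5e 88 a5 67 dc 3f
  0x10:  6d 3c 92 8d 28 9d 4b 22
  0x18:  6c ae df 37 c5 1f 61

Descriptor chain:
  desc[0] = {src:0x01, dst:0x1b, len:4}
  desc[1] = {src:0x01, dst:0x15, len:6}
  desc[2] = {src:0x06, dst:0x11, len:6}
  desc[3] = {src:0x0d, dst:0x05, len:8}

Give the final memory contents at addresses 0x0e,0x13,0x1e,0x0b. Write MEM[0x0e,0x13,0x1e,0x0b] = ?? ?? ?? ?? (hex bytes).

#0 dst[0x1b+4] := {0x09,0x16,0xf3,0xfc}
#1 dst[0x15+6] := {0x09,0x16,0xf3,0xfc,0x03,0xe0}
#2 dst[0x11+6] := {0xe0,0xd0,0xd2,0xb4,0x5e,0x88}
#3 dst[0x05+8] := {0x67,0xdc,0x3f,0x6d,0xe0,0xd0,0xd2,0xb4}
query mem[0x0e]=0xdc, mem[0x13]=0xd2, mem[0x1e]=0xfc, mem[0x0b]=0xd2

MEM[0x0e,0x13,0x1e,0x0b] = dc d2 fc d2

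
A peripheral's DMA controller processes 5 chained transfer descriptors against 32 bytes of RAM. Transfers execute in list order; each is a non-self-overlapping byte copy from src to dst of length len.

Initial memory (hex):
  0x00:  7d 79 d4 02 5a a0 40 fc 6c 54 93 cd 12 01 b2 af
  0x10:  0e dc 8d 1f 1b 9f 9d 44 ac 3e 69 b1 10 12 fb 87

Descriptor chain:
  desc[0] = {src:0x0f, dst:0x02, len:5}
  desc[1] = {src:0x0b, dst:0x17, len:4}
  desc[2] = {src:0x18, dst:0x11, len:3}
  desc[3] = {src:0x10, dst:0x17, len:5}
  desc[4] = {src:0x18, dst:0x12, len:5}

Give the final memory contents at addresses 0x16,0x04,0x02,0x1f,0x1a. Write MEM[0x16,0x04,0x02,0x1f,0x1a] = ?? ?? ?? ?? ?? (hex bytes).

#0 dst[0x02+5] := {0xaf,0x0e,0xdc,0x8d,0x1f}
#1 dst[0x17+4] := {0xcd,0x12,0x01,0xb2}
#2 dst[0x11+3] := {0x12,0x01,0xb2}
#3 dst[0x17+5] := {0x0e,0x12,0x01,0xb2,0x1b}
#4 dst[0x12+5] := {0x12,0x01,0xb2,0x1b,0x10}
query mem[0x16]=0x10, mem[0x04]=0xdc, mem[0x02]=0xaf, mem[0x1f]=0x87, mem[0x1a]=0xb2

MEM[0x16,0x04,0x02,0x1f,0x1a] = 10 dc af 87 b2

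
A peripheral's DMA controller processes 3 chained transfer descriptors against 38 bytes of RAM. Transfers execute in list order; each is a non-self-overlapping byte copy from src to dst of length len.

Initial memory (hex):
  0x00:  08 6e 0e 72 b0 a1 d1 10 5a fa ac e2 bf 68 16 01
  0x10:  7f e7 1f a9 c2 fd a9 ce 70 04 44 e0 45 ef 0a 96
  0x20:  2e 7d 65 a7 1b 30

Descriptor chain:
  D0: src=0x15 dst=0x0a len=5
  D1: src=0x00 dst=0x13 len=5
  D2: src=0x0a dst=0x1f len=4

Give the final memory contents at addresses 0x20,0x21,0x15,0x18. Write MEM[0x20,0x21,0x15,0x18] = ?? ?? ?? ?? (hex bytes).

MEM[0x20,0x21,0x15,0x18] = a9 ce 0e 70

  after D0: wrote 5B at 0x0a = fda9ce7004
  after D1: wrote 5B at 0x13 = 086e0e72b0
  after D2: wrote 4B at 0x1f = fda9ce70
query mem[0x20]=0xa9, mem[0x21]=0xce, mem[0x15]=0x0e, mem[0x18]=0x70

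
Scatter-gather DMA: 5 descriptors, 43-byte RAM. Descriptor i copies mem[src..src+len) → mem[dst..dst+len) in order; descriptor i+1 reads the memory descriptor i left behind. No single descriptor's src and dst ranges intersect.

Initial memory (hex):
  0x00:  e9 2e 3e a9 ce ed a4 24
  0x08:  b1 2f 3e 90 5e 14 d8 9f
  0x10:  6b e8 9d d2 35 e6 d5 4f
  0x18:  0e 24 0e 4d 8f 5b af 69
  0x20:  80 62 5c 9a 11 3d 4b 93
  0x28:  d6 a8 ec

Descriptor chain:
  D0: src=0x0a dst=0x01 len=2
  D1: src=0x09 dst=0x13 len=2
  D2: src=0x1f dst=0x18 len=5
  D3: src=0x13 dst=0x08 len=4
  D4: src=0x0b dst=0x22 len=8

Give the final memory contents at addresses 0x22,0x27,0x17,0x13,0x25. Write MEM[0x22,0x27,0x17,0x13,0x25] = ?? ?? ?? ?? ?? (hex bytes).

MEM[0x22,0x27,0x17,0x13,0x25] = d5 6b 4f 2f d8

#0 dst[0x01+2] := {0x3e,0x90}
#1 dst[0x13+2] := {0x2f,0x3e}
#2 dst[0x18+5] := {0x69,0x80,0x62,0x5c,0x9a}
#3 dst[0x08+4] := {0x2f,0x3e,0xe6,0xd5}
#4 dst[0x22+8] := {0xd5,0x5e,0x14,0xd8,0x9f,0x6b,0xe8,0x9d}
query mem[0x22]=0xd5, mem[0x27]=0x6b, mem[0x17]=0x4f, mem[0x13]=0x2f, mem[0x25]=0xd8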